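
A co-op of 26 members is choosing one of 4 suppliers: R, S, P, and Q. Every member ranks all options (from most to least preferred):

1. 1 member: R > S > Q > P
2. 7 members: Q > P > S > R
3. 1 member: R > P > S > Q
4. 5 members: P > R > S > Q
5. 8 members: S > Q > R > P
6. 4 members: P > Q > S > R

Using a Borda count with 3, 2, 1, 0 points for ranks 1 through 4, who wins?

Q

R: 1·3 + 7·0 + 1·3 + 5·2 + 8·1 + 4·0 = 24
S: 1·2 + 7·1 + 1·1 + 5·1 + 8·3 + 4·1 = 43
P: 1·0 + 7·2 + 1·2 + 5·3 + 8·0 + 4·3 = 43
Q: 1·1 + 7·3 + 1·0 + 5·0 + 8·2 + 4·2 = 46
Q has the highest Borda score (46).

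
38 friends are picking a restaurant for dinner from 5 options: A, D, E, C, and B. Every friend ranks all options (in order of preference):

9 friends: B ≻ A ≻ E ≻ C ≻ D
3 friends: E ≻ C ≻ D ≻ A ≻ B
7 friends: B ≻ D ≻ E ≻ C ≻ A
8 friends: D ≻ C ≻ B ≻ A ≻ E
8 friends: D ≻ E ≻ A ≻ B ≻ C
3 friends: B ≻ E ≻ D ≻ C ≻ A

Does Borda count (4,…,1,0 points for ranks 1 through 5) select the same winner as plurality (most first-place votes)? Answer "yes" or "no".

yes

Borda — scores: A 54, D 97, E 77, C 52, B 100. Winner: B.
Plurality — first-place votes: A 0, D 16, E 3, C 0, B 19. Winner: B.
The two methods agree.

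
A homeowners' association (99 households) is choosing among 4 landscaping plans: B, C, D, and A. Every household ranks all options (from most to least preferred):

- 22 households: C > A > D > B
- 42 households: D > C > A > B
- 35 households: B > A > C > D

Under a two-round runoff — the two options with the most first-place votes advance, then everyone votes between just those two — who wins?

D

Round 1 first-place votes: B 35, C 22, D 42, A 0.
D and B advance.
Runoff: D is preferred to B by 64 voters; B by 35.
D wins the runoff.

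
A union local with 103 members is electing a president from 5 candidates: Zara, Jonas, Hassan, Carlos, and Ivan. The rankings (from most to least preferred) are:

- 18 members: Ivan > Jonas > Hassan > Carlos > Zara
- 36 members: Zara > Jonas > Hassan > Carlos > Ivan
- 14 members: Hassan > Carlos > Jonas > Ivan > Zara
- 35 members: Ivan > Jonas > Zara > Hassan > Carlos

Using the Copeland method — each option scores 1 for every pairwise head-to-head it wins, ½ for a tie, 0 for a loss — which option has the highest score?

Zara: beats Hassan and Carlos; loses to Jonas and Ivan → score 2.
Jonas: beats Zara, Hassan, and Carlos; loses to Ivan → score 3.
Hassan: beats Carlos; loses to Zara, Jonas, and Ivan → score 1.
Carlos: loses to Zara, Jonas, Hassan, and Ivan → score 0.
Ivan: beats Zara, Jonas, Hassan, and Carlos → score 4.
Ivan has the best pairwise record.

Ivan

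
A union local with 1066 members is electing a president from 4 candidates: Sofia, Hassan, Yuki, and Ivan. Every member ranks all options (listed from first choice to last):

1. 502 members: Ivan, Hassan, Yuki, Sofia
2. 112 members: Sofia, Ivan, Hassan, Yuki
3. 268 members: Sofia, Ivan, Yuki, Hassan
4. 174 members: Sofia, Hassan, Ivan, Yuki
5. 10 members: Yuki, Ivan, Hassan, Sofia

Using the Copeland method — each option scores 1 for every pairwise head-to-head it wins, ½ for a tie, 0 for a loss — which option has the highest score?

Sofia

Sofia: beats Hassan, Yuki, and Ivan → score 3.
Hassan: beats Yuki; loses to Sofia and Ivan → score 1.
Yuki: loses to Sofia, Hassan, and Ivan → score 0.
Ivan: beats Hassan and Yuki; loses to Sofia → score 2.
Sofia has the best pairwise record.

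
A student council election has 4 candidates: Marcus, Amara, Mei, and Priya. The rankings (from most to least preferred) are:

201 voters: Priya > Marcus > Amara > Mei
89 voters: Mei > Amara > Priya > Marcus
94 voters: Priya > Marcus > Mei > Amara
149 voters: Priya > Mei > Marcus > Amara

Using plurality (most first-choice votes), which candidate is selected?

Priya

First-place votes: Marcus 0, Amara 0, Mei 89, Priya 444.
Priya has the most first-place votes.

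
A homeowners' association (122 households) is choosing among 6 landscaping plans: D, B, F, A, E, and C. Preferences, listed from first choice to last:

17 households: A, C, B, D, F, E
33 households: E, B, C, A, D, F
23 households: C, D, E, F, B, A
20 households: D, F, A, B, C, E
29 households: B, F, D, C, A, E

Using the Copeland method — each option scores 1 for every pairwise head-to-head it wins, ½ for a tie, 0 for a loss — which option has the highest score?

D: beats F, A, and E; loses to B and C → score 3.
B: beats D, F, A, E, and C → score 5.
F: beats A and E; loses to D, B, and C → score 2.
A: beats E; loses to D, B, F, and C → score 1.
E: loses to D, B, F, A, and C → score 0.
C: beats D, F, A, and E; loses to B → score 4.
B has the best pairwise record.

B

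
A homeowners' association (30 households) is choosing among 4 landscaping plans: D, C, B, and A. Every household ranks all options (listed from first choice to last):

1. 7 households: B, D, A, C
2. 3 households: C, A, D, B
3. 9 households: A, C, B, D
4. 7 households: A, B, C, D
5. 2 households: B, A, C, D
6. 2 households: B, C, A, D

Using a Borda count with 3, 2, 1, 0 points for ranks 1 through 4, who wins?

A

D: 7·2 + 3·1 + 9·0 + 7·0 + 2·0 + 2·0 = 17
C: 7·0 + 3·3 + 9·2 + 7·1 + 2·1 + 2·2 = 40
B: 7·3 + 3·0 + 9·1 + 7·2 + 2·3 + 2·3 = 56
A: 7·1 + 3·2 + 9·3 + 7·3 + 2·2 + 2·1 = 67
A has the highest Borda score (67).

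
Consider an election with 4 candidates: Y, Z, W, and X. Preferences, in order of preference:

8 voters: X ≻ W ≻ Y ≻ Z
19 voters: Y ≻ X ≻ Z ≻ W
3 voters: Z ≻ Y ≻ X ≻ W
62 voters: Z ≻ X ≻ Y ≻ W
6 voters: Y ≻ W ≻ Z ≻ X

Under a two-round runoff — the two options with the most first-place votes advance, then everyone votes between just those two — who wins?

Round 1 first-place votes: Y 25, Z 65, W 0, X 8.
Z and Y advance.
Runoff: Z is preferred to Y by 65 voters; Y by 33.
Z wins the runoff.

Z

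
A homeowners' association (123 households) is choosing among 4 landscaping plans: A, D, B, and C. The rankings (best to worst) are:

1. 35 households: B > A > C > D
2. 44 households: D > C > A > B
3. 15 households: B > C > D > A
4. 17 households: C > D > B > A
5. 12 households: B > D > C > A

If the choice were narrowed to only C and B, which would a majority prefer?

B

Voters preferring C to B: 61; preferring B to C: 62.
B wins the head-to-head.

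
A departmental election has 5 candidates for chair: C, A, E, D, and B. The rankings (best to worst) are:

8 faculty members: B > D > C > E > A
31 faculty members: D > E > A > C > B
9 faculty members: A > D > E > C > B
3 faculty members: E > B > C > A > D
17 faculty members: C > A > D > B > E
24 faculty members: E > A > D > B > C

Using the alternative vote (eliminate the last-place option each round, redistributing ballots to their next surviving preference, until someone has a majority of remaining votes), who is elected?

Round 1: C 17, A 9, E 27, D 31, B 8. Eliminate B.
Round 2: C 17, A 9, E 27, D 39. Eliminate A.
Round 3: C 17, E 27, D 48. D has a majority.

D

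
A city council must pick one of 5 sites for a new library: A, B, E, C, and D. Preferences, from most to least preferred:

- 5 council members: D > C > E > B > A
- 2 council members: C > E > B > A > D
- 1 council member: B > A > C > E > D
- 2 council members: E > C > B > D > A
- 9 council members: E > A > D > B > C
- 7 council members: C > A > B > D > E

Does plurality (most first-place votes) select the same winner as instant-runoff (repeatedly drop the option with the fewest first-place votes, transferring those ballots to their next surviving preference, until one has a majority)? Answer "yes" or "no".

no

Plurality — first-place votes: A 0, B 1, E 11, C 9, D 5. Winner: E.
Instant-runoff — R1 A 0, B 1, E 11, C 9, D 5 (A out); R2 B 1, E 11, C 9, D 5 (B out); R3 E 11, C 10, D 5 (D out); R4 E 11, C 15 (C winner). Winner: C.
The two methods disagree.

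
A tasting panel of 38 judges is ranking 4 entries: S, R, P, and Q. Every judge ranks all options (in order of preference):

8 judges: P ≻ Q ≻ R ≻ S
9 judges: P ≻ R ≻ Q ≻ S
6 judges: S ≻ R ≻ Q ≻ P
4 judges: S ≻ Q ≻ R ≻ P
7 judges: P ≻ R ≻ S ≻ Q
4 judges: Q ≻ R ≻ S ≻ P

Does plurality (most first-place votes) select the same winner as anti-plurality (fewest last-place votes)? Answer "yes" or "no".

no

Plurality — first-place votes: S 10, R 0, P 24, Q 4. Winner: P.
Anti-plurality — last-place votes: S 17, R 0, P 14, Q 7. Winner: R.
The two methods disagree.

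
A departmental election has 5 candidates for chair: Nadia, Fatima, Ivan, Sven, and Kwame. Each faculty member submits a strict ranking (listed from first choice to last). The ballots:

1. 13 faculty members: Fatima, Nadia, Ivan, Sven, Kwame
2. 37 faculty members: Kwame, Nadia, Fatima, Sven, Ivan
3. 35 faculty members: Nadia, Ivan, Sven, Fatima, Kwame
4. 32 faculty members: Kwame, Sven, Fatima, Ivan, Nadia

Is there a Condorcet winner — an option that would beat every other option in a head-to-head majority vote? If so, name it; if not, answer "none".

Kwame vs Nadia: 69–48 for Kwame.
Kwame vs Fatima: 69–48 for Kwame.
Kwame vs Ivan: 69–48 for Kwame.
Kwame vs Sven: 69–48 for Kwame.
Kwame beats every other option head-to-head.

Kwame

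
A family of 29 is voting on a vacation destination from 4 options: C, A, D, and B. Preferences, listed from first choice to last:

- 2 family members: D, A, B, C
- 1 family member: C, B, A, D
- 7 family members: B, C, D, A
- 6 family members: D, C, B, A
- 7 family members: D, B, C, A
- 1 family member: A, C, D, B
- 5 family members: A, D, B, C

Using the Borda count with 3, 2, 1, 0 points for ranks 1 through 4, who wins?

C: 2·0 + 1·3 + 7·2 + 6·2 + 7·1 + 1·2 + 5·0 = 38
A: 2·2 + 1·1 + 7·0 + 6·0 + 7·0 + 1·3 + 5·3 = 23
D: 2·3 + 1·0 + 7·1 + 6·3 + 7·3 + 1·1 + 5·2 = 63
B: 2·1 + 1·2 + 7·3 + 6·1 + 7·2 + 1·0 + 5·1 = 50
D has the highest Borda score (63).

D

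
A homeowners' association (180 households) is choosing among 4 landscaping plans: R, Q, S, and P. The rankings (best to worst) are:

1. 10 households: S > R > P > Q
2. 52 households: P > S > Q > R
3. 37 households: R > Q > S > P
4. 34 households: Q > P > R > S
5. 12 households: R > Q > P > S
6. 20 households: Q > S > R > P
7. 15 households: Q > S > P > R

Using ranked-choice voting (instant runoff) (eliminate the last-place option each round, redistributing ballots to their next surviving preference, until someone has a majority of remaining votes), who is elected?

Round 1: R 49, Q 69, S 10, P 52. Eliminate S.
Round 2: R 59, Q 69, P 52. Eliminate P.
Round 3: R 59, Q 121. Q has a majority.

Q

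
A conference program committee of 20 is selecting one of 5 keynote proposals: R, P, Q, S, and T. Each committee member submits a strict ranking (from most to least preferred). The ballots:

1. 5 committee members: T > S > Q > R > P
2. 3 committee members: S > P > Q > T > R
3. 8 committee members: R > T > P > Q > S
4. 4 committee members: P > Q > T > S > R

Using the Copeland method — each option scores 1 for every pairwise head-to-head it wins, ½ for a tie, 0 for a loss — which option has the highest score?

T

R: beats P; loses to Q, S, and T → score 1.
P: beats Q and S; loses to R and T → score 2.
Q: beats R and S; loses to P and T → score 2.
S: beats R; loses to P, Q, and T → score 1.
T: beats R, P, Q, and S → score 4.
T has the best pairwise record.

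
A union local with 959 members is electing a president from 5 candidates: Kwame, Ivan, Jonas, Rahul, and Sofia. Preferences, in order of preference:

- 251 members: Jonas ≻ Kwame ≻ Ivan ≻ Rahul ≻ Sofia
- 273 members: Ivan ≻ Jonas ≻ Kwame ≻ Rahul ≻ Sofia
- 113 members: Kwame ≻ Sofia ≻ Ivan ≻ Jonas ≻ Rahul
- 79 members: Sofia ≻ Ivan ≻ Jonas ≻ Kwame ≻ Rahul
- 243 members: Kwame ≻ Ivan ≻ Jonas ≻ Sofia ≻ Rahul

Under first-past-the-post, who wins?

Kwame

First-place votes: Kwame 356, Ivan 273, Jonas 251, Rahul 0, Sofia 79.
Kwame has the most first-place votes.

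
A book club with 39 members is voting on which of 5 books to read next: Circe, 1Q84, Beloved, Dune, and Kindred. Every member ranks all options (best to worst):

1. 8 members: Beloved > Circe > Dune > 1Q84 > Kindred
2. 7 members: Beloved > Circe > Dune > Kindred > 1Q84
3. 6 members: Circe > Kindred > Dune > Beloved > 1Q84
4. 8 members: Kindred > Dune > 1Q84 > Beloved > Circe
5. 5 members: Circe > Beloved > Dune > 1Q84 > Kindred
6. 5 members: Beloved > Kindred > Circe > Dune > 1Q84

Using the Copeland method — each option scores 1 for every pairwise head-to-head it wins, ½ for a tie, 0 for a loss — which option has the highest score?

Circe: beats 1Q84, Dune, and Kindred; loses to Beloved → score 3.
1Q84: loses to Circe, Beloved, Dune, and Kindred → score 0.
Beloved: beats Circe, 1Q84, Dune, and Kindred → score 4.
Dune: beats 1Q84 and Kindred; loses to Circe and Beloved → score 2.
Kindred: beats 1Q84; loses to Circe, Beloved, and Dune → score 1.
Beloved has the best pairwise record.

Beloved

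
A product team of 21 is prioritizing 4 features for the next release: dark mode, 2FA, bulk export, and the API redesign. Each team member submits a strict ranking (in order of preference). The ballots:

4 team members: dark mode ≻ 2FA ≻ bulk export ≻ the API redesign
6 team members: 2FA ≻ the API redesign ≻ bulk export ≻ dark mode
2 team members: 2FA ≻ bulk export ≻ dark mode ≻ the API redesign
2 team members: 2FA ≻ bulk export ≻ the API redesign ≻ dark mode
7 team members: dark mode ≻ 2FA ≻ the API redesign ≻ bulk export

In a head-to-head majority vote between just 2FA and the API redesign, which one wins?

2FA

Voters preferring 2FA to the API redesign: 21; preferring the API redesign to 2FA: 0.
2FA wins the head-to-head.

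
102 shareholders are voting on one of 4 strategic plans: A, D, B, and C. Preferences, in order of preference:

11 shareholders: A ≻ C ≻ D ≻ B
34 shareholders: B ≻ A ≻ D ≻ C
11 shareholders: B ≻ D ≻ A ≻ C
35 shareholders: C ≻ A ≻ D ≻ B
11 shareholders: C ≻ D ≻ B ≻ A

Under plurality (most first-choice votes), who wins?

First-place votes: A 11, D 0, B 45, C 46.
C has the most first-place votes.

C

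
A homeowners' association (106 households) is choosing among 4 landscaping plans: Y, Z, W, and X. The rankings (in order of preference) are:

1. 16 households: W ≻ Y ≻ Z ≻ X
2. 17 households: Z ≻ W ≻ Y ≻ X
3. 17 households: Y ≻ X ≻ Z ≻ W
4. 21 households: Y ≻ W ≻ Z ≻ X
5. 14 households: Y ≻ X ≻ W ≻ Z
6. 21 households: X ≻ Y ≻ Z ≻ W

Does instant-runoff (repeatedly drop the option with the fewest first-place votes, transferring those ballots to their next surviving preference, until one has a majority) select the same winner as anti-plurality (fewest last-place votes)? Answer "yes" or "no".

yes

Instant-runoff — R1 Y 52, Z 17, W 16, X 21 (W out); R2 Y 68, Z 17, X 21 (Y winner). Winner: Y.
Anti-plurality — last-place votes: Y 0, Z 14, W 38, X 54. Winner: Y.
The two methods agree.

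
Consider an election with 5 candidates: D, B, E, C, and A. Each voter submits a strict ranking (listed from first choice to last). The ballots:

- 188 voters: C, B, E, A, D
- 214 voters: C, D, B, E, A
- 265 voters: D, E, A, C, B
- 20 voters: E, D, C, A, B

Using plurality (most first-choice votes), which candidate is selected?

First-place votes: D 265, B 0, E 20, C 402, A 0.
C has the most first-place votes.

C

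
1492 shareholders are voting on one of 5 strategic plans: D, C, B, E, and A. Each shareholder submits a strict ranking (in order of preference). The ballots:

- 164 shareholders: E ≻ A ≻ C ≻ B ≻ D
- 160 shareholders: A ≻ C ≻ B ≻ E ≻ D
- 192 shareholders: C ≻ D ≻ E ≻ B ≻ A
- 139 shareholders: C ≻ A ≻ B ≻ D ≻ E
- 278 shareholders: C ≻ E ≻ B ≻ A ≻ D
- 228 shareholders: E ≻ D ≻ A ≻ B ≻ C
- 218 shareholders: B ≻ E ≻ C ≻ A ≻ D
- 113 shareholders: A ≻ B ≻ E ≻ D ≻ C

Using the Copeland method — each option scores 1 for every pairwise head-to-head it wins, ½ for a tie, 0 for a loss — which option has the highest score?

D: loses to C, B, E, and A → score 0.
C: beats D, B, E, and A → score 4.
B: beats D; loses to C, E, and A → score 1.
E: beats D, B, and A; loses to C → score 3.
A: beats D and B; loses to C and E → score 2.
C has the best pairwise record.

C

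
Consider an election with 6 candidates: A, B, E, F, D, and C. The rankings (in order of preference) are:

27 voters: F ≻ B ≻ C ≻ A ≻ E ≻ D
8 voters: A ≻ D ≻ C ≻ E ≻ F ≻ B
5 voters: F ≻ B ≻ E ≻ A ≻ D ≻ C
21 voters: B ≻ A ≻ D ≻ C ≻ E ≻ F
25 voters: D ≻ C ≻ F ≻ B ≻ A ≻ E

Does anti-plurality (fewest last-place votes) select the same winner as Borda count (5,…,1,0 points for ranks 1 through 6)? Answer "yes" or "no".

Anti-plurality — last-place votes: A 0, B 8, E 25, F 21, D 27, C 5. Winner: A.
Borda — scores: A 213, B 283, E 79, F 243, D 225, C 247. Winner: B.
The two methods disagree.

no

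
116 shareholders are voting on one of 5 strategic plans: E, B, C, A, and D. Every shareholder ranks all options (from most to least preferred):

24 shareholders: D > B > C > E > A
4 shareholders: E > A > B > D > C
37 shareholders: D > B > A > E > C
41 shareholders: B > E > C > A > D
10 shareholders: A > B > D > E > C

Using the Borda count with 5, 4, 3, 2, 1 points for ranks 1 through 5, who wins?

B

E: 24·2 + 4·5 + 37·2 + 41·4 + 10·2 = 326
B: 24·4 + 4·3 + 37·4 + 41·5 + 10·4 = 501
C: 24·3 + 4·1 + 37·1 + 41·3 + 10·1 = 246
A: 24·1 + 4·4 + 37·3 + 41·2 + 10·5 = 283
D: 24·5 + 4·2 + 37·5 + 41·1 + 10·3 = 384
B has the highest Borda score (501).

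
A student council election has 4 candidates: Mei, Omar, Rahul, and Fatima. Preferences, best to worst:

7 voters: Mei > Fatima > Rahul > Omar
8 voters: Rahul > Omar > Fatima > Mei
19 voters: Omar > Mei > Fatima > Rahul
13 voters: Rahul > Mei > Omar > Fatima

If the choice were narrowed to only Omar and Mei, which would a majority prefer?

Omar

Voters preferring Omar to Mei: 27; preferring Mei to Omar: 20.
Omar wins the head-to-head.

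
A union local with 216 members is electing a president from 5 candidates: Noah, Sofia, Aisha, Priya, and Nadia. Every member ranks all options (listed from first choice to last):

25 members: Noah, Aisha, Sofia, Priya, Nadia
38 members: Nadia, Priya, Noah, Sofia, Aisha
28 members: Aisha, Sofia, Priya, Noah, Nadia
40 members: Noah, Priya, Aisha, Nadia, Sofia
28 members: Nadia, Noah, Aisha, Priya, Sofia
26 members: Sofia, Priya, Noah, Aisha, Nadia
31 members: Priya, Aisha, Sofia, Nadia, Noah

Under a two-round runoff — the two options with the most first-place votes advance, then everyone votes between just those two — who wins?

Round 1 first-place votes: Noah 65, Sofia 26, Aisha 28, Priya 31, Nadia 66.
Nadia and Noah advance.
Runoff: Nadia is preferred to Noah by 97 voters; Noah by 119.
Noah wins the runoff.

Noah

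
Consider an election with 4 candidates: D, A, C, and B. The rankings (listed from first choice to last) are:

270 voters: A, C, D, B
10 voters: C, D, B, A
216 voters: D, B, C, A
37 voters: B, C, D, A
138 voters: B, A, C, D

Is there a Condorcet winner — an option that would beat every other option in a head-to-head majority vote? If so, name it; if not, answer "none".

none

Checking pairwise contests:
A beats D 408–263.
B beats A 401–270.
A beats C 408–263.
D beats B 496–175.
Every option loses at least one head-to-head, so there is no Condorcet winner.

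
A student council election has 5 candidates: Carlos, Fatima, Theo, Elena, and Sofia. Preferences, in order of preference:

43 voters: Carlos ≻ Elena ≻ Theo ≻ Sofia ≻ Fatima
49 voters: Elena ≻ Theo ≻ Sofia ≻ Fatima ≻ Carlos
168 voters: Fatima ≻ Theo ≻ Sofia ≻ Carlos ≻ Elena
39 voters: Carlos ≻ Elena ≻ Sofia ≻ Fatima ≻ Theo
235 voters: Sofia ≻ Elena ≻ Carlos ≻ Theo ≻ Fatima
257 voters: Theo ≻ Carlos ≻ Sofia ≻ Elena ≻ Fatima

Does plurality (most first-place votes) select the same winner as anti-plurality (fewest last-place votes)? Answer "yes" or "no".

no

Plurality — first-place votes: Carlos 82, Fatima 168, Theo 257, Elena 49, Sofia 235. Winner: Theo.
Anti-plurality — last-place votes: Carlos 49, Fatima 535, Theo 39, Elena 168, Sofia 0. Winner: Sofia.
The two methods disagree.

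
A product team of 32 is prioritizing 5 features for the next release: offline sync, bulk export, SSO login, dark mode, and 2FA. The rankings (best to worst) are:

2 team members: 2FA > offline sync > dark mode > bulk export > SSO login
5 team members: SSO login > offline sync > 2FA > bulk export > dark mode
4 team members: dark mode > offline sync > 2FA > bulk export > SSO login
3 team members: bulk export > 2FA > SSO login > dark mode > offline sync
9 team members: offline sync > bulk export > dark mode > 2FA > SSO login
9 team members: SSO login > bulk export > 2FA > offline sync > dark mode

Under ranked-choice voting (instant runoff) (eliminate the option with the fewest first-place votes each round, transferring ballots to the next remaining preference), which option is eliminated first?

2FA

Round 1: offline sync 9, bulk export 3, SSO login 14, dark mode 4, 2FA 2. Eliminate 2FA.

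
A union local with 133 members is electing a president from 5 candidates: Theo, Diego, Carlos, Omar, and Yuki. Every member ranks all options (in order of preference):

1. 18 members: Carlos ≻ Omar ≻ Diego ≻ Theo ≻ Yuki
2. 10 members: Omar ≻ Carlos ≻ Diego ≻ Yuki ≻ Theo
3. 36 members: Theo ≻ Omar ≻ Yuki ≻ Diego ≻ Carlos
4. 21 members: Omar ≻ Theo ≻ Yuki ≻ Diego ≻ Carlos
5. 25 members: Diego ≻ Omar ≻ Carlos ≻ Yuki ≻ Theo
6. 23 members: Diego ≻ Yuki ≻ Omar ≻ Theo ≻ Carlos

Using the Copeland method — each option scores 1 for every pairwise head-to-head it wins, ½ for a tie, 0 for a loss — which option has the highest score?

Theo: beats Carlos and Yuki; loses to Diego and Omar → score 2.
Diego: beats Theo, Carlos, and Yuki; loses to Omar → score 3.
Carlos: loses to Theo, Diego, Omar, and Yuki → score 0.
Omar: beats Theo, Diego, Carlos, and Yuki → score 4.
Yuki: beats Carlos; loses to Theo, Diego, and Omar → score 1.
Omar has the best pairwise record.

Omar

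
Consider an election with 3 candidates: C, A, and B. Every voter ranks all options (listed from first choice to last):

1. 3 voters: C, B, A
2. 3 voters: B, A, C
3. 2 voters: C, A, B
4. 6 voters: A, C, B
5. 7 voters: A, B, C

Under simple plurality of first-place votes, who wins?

First-place votes: C 5, A 13, B 3.
A has the most first-place votes.

A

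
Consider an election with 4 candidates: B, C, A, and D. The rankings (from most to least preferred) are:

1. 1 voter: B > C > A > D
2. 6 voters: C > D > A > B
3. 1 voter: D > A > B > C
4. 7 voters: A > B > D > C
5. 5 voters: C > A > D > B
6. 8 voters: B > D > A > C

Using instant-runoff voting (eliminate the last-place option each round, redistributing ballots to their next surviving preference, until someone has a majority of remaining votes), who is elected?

Round 1: B 9, C 11, A 7, D 1. Eliminate D.
Round 2: B 9, C 11, A 8. Eliminate A.
Round 3: B 17, C 11. B has a majority.

B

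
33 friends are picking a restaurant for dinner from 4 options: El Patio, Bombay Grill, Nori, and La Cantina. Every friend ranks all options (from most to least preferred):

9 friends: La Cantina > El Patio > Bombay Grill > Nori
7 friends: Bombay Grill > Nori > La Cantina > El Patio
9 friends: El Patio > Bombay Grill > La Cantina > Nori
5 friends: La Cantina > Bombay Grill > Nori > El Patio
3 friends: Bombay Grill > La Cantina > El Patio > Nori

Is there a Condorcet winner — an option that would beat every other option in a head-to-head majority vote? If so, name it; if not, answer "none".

none

Checking pairwise contests:
La Cantina beats El Patio 24–9.
El Patio beats Bombay Grill 18–15.
El Patio beats Nori 21–12.
Bombay Grill beats La Cantina 19–14.
Every option loses at least one head-to-head, so there is no Condorcet winner.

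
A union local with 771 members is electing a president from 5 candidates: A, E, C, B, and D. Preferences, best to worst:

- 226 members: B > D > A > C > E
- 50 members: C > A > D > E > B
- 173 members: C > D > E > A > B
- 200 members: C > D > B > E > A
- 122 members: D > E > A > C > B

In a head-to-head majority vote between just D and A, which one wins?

D

Voters preferring D to A: 721; preferring A to D: 50.
D wins the head-to-head.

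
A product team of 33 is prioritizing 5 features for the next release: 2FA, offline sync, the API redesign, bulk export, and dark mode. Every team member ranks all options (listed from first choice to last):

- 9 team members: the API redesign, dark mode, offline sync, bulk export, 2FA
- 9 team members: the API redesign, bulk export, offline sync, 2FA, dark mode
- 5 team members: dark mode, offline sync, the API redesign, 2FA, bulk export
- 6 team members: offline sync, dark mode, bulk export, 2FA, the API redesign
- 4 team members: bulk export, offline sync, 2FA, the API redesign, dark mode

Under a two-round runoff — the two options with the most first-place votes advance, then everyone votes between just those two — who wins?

Round 1 first-place votes: 2FA 0, offline sync 6, the API redesign 18, bulk export 4, dark mode 5.
the API redesign and offline sync advance.
Runoff: the API redesign is preferred to offline sync by 18 voters; offline sync by 15.
the API redesign wins the runoff.

the API redesign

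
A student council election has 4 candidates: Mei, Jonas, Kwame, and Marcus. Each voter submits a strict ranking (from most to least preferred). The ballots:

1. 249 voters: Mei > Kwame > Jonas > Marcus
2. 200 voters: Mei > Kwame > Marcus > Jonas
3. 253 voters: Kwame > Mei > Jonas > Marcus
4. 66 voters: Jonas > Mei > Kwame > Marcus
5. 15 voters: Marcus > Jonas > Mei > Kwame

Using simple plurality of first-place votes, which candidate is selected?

First-place votes: Mei 449, Jonas 66, Kwame 253, Marcus 15.
Mei has the most first-place votes.

Mei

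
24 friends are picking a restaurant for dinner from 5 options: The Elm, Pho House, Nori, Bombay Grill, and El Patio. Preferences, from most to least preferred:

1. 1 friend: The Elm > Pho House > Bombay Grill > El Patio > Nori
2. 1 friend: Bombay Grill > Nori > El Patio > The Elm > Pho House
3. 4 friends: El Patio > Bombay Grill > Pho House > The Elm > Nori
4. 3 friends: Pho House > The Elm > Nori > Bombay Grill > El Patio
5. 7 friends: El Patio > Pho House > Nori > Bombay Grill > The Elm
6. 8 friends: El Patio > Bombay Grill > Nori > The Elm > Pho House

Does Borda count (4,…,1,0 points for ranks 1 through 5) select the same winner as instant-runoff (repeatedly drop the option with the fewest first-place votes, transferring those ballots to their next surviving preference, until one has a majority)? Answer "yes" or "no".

yes

Borda — scores: The Elm 26, Pho House 44, Nori 39, Bombay Grill 52, El Patio 79. Winner: El Patio.
Instant-runoff — R1 The Elm 1, Pho House 3, Nori 0, Bombay Grill 1, El Patio 19 (El Patio winner). Winner: El Patio.
The two methods agree.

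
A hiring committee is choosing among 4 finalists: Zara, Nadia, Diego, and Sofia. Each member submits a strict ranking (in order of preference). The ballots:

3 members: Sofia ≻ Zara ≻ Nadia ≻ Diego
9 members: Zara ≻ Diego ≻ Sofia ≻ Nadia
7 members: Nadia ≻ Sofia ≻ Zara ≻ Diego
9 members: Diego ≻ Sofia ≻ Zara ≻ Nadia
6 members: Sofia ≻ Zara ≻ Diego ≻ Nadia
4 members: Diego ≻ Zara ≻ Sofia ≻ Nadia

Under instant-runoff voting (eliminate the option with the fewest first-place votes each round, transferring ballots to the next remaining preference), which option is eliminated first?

Nadia

Round 1: Zara 9, Nadia 7, Diego 13, Sofia 9. Eliminate Nadia.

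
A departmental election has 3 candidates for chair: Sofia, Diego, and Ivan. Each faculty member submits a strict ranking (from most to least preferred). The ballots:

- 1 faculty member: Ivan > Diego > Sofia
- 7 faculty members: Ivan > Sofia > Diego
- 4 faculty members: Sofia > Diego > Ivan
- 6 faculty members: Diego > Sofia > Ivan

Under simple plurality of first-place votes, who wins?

First-place votes: Sofia 4, Diego 6, Ivan 8.
Ivan has the most first-place votes.

Ivan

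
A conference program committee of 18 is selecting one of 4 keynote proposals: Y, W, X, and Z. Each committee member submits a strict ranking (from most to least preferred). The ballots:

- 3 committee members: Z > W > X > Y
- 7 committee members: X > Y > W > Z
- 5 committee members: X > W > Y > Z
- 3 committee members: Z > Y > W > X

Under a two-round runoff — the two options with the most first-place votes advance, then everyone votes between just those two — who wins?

Round 1 first-place votes: Y 0, W 0, X 12, Z 6.
X and Z advance.
Runoff: X is preferred to Z by 12 voters; Z by 6.
X wins the runoff.

X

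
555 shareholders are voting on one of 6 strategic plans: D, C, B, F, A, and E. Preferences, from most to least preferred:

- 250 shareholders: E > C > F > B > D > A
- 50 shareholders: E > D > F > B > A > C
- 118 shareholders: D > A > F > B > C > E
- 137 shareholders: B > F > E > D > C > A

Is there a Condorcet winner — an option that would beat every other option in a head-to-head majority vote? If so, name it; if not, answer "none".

E

E vs D: 437–118 for E.
E vs C: 437–118 for E.
E vs B: 300–255 for E.
E vs F: 300–255 for E.
E vs A: 437–118 for E.
E beats every other option head-to-head.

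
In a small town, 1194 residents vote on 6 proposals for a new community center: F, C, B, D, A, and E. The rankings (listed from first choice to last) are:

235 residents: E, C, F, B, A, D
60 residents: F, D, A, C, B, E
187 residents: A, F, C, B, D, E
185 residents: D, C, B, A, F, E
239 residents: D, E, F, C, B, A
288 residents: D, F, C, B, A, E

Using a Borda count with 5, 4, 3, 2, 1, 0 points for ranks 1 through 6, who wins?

F: 235·3 + 60·5 + 187·4 + 185·1 + 239·3 + 288·4 = 3807
C: 235·4 + 60·2 + 187·3 + 185·4 + 239·2 + 288·3 = 3703
B: 235·2 + 60·1 + 187·2 + 185·3 + 239·1 + 288·2 = 2274
D: 235·0 + 60·4 + 187·1 + 185·5 + 239·5 + 288·5 = 3987
A: 235·1 + 60·3 + 187·5 + 185·2 + 239·0 + 288·1 = 2008
E: 235·5 + 60·0 + 187·0 + 185·0 + 239·4 + 288·0 = 2131
D has the highest Borda score (3987).

D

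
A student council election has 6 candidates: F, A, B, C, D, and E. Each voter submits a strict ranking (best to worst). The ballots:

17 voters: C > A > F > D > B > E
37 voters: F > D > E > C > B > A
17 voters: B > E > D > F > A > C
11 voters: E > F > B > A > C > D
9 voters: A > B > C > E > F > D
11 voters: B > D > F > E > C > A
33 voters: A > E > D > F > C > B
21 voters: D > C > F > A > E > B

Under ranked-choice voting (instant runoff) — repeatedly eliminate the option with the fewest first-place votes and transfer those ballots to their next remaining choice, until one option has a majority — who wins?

Round 1: F 37, A 42, B 28, C 17, D 21, E 11. Eliminate E.
Round 2: F 48, A 42, B 28, C 17, D 21. Eliminate C.
Round 3: F 48, A 59, B 28, D 21. Eliminate D.
Round 4: F 69, A 59, B 28. Eliminate B.
Round 5: F 97, A 59. F has a majority.

F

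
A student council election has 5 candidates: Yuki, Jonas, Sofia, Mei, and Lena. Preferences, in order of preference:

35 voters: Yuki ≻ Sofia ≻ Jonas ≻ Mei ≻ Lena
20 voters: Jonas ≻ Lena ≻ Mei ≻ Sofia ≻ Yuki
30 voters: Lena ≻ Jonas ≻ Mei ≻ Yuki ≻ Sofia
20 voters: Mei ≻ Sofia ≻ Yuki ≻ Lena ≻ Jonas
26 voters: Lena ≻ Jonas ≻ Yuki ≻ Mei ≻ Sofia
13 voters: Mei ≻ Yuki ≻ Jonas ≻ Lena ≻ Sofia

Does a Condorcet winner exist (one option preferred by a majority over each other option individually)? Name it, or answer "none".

Lena vs Yuki: 76–68 for Lena.
Lena vs Jonas: 76–68 for Lena.
Lena vs Sofia: 89–55 for Lena.
Lena vs Mei: 76–68 for Lena.
Lena beats every other option head-to-head.

Lena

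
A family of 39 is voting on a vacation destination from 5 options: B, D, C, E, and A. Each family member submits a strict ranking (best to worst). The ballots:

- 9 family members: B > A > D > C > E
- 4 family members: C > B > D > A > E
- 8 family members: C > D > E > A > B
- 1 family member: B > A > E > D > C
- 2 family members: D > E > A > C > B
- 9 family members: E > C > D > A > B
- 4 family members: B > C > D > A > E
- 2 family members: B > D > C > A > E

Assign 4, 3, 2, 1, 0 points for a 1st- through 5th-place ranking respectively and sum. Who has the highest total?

C

B: 9·4 + 4·3 + 8·0 + 1·4 + 2·0 + 9·0 + 4·4 + 2·4 = 76
D: 9·2 + 4·2 + 8·3 + 1·1 + 2·4 + 9·2 + 4·2 + 2·3 = 91
C: 9·1 + 4·4 + 8·4 + 1·0 + 2·1 + 9·3 + 4·3 + 2·2 = 102
E: 9·0 + 4·0 + 8·2 + 1·2 + 2·3 + 9·4 + 4·0 + 2·0 = 60
A: 9·3 + 4·1 + 8·1 + 1·3 + 2·2 + 9·1 + 4·1 + 2·1 = 61
C has the highest Borda score (102).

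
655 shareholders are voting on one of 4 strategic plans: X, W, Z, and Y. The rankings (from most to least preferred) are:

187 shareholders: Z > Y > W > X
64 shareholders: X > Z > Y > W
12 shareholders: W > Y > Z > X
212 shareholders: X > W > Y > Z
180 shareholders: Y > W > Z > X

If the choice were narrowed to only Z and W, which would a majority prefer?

W

Voters preferring Z to W: 251; preferring W to Z: 404.
W wins the head-to-head.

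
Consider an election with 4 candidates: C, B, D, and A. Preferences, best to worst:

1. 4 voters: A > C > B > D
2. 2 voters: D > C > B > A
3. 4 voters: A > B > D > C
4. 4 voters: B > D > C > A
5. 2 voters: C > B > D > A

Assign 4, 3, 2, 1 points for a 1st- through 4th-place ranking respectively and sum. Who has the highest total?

C: 4·3 + 2·3 + 4·1 + 4·2 + 2·4 = 38
B: 4·2 + 2·2 + 4·3 + 4·4 + 2·3 = 46
D: 4·1 + 2·4 + 4·2 + 4·3 + 2·2 = 36
A: 4·4 + 2·1 + 4·4 + 4·1 + 2·1 = 40
B has the highest Borda score (46).

B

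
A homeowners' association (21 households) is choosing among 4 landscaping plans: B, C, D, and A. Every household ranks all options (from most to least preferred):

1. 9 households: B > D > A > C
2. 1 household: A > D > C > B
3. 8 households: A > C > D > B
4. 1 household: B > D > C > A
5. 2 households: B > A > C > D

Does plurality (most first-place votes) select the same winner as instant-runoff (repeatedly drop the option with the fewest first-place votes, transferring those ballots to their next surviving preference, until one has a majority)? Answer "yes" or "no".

yes

Plurality — first-place votes: B 12, C 0, D 0, A 9. Winner: B.
Instant-runoff — R1 B 12, C 0, D 0, A 9 (B winner). Winner: B.
The two methods agree.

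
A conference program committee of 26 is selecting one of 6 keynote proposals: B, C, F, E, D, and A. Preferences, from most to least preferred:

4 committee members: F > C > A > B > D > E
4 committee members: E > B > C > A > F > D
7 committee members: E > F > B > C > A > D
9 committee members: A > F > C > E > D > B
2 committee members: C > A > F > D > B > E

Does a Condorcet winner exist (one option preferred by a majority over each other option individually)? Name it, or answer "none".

Checking pairwise contests:
C beats B 15–11.
F beats C 20–6.
A beats F 15–11.
C beats E 15–11.
B beats D 15–11.
C beats A 17–9.
Every option loses at least one head-to-head, so there is no Condorcet winner.

none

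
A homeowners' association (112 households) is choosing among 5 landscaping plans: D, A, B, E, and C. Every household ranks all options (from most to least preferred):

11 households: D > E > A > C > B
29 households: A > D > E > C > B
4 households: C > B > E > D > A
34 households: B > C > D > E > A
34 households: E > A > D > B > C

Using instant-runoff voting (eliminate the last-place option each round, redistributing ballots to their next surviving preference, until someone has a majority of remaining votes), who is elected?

E

Round 1: D 11, A 29, B 34, E 34, C 4. Eliminate C.
Round 2: D 11, A 29, B 38, E 34. Eliminate D.
Round 3: A 29, B 38, E 45. Eliminate A.
Round 4: B 38, E 74. E has a majority.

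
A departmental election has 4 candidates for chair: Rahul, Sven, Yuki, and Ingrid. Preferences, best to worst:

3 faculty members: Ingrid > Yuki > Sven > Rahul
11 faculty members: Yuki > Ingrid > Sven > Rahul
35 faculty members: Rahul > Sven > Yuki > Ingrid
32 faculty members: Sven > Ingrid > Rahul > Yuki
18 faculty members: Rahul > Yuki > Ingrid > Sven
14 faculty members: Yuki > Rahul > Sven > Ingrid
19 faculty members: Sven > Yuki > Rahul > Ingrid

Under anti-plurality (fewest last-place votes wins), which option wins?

Rahul

Last-place votes: Rahul 14, Sven 18, Yuki 32, Ingrid 68.
Rahul is ranked last by the fewest voters, so Rahul wins.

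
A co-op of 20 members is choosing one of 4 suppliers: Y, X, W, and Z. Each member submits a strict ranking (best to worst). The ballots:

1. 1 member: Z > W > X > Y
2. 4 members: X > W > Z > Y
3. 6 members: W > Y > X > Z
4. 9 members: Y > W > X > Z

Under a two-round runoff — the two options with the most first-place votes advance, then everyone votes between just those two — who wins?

Round 1 first-place votes: Y 9, X 4, W 6, Z 1.
Y and W advance.
Runoff: Y is preferred to W by 9 voters; W by 11.
W wins the runoff.

W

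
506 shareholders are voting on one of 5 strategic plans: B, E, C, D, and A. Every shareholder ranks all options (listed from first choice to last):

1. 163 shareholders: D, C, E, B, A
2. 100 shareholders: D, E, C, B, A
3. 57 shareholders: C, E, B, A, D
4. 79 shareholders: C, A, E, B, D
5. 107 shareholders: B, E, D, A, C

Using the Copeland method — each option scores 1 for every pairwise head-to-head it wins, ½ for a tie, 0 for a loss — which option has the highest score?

B: beats A; loses to E, C, and D → score 1.
E: beats B and A; loses to C and D → score 2.
C: beats B, E, and A; loses to D → score 3.
D: beats B, E, C, and A → score 4.
A: loses to B, E, C, and D → score 0.
D has the best pairwise record.

D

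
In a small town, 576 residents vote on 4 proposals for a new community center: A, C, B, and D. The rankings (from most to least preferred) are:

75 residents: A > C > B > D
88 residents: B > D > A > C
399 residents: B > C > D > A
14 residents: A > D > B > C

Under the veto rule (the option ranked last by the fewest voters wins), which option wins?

Last-place votes: A 399, C 102, B 0, D 75.
B is ranked last by the fewest voters, so B wins.

B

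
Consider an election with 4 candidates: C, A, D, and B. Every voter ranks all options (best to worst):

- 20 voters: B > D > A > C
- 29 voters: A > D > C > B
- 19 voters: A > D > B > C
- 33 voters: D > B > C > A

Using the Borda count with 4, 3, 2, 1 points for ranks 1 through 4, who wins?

D

C: 20·1 + 29·2 + 19·1 + 33·2 = 163
A: 20·2 + 29·4 + 19·4 + 33·1 = 265
D: 20·3 + 29·3 + 19·3 + 33·4 = 336
B: 20·4 + 29·1 + 19·2 + 33·3 = 246
D has the highest Borda score (336).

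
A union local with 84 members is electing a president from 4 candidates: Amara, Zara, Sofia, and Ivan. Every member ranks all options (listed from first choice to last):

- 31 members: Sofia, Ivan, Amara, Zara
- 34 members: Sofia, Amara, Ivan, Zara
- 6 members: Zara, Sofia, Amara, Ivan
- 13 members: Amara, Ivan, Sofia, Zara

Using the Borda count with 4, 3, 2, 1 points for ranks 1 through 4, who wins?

Sofia

Amara: 31·2 + 34·3 + 6·2 + 13·4 = 228
Zara: 31·1 + 34·1 + 6·4 + 13·1 = 102
Sofia: 31·4 + 34·4 + 6·3 + 13·2 = 304
Ivan: 31·3 + 34·2 + 6·1 + 13·3 = 206
Sofia has the highest Borda score (304).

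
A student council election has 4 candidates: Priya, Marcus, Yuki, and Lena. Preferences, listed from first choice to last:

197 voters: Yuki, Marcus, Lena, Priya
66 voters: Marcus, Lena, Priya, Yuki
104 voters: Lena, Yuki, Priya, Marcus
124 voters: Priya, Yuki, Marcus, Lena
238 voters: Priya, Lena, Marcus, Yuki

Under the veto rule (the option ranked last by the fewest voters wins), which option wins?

Marcus

Last-place votes: Priya 197, Marcus 104, Yuki 304, Lena 124.
Marcus is ranked last by the fewest voters, so Marcus wins.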